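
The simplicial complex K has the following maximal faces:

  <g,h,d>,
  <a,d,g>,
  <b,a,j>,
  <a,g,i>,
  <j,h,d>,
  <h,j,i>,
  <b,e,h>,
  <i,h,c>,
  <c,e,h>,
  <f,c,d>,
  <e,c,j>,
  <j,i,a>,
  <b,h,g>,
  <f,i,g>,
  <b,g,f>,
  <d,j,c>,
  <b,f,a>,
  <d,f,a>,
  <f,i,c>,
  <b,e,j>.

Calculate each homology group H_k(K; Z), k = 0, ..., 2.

H_0 ≅ Z,  H_1 ≅ Z ⊕ Z/2Z,  H_2 = 0.

We work with the vertex ordering a < b < c < d < e < f < g < h < i < j. The simplices of K, each written with vertices in increasing order, are:

  0-simplices (10): a, b, c, d, e, f, g, h, i, j
  1-simplices (30): ab, ad, af, ag, ai, aj, be, bf, bg, bh, bj, cd, ce, cf, ch, ci, cj, df, dg, dh, dj, eh, ej, fg, fi, gh, gi, hi, hj, ij
  2-simplices (20): abf, abj, adf, adg, agi, aij, beh, bej, bfg, bgh, cdf, cdj, ceh, cej, cfi, chi, dgh, dhj, fgi, hij

so the chain groups are C_0 ≅ Z^10, C_1 ≅ Z^30, C_2 ≅ Z^20.

∂_1: C_1 → C_0 is given by ∂[p,q] = [q] − [p]. For instance
  ∂ab = b − a.
As a 10×30 matrix over Z this has rank 9, with invariant factors (1,1,1,1,1,1,1,1,1).

∂_2: C_2 → C_1 sends each 2-simplex [p,q,r] to [q,r] − [p,r] + [p,q]. For instance
  ∂cfi = fi − ci + cf,
  ∂adg = dg − ag + ad.
This gives a 30×20 integer matrix of rank 20; reducing to Smith normal form yields diagonal entries (1,1,1,1,1,1,1,1,1,1,1,1,1,1,1,1,1,1,1,2).

Now H_k = ker ∂_k / im ∂_{k+1}, so:

  H_0: rank C_0 − rank ∂_1 = 10 − 9 = 1, and the invariant factors of ∂_1 are all 1, so H_0 ≅ Z.
  H_1: rank ker ∂_1 − rank ∂_2 = (30 − 9) − 20 = 1, and ∂_2 has invariant factor 2 > 1, so H_1 ≅ Z ⊕ Z/2Z.
  H_2: rank ker ∂_2 − rank ∂_3 = (20 − 20) − 0 = 0, and there is no ∂_3, so H_2 ≅ 0.

(K is a triangulation of the Klein bottle.)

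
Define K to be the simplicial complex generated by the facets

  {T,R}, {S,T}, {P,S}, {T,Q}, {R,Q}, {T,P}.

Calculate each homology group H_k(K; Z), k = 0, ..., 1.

Take the total order P < Q < R < S < T on the vertex set. Then K (dimension 1) consists of the simplices:

  0-simplices (5): P, Q, R, S, T
  1-simplices (6): PS, PT, QR, QT, RT, ST

so the chain groups are C_0 ≅ Z^5, C_1 ≅ Z^6.

The boundary map ∂_1: C_1 → C_0 maps an edge to its endpoints' difference, ∂[p,q] = q − p. For instance
  ∂PT = T − P.
The 5×6 boundary matrix has rank 4 and Smith normal form diag(1,1,1,1).

Reading off H_k = ker ∂_k / im ∂_{k+1}:

  H_0: rank C_0 − rank ∂_1 = 5 − 4 = 1, and the invariant factors of ∂_1 are all 1, so H_0 = Z.
  H_1: rank ker ∂_1 − rank ∂_2 = (6 − 4) − 0 = 2, and there is no ∂_2, so H_1 = Z^2.

As a check, the Euler characteristic is 5 − 6 = -1, which agrees with 1 − 2 = -1.

H_0 ≅ Z,  H_1 ≅ Z^2.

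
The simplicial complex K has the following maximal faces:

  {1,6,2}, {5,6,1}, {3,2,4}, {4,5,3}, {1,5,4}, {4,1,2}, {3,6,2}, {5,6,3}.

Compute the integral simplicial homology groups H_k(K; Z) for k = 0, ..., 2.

Take the total order 1 < 2 < 3 < 4 < 5 < 6 on the vertex set. Then K (dimension 2) consists of the simplices:

  0-simplices (6): [1], [2], [3], [4], [5], [6]
  1-simplices (12): [1,2], [1,4], [1,5], [1,6], [2,3], [2,4], [2,6], [3,4], [3,5], [3,6], [4,5], [5,6]
  2-simplices (8): [1,2,4], [1,2,6], [1,4,5], [1,5,6], [2,3,4], [2,3,6], [3,4,5], [3,5,6]

giving chain groups C_0 ≅ Z^6, C_1 ≅ Z^12, C_2 ≅ Z^8.

The boundary map ∂_1: C_1 → C_0 maps an edge to its endpoints' difference, ∂[p,q] = q − p.
The resulting 6×12 matrix has rank 5, and its Smith normal form has invariant factors (1,1,1,1,1).

∂_2: C_2 → C_1 maps a triangle to the signed sum of its edges. For instance
  ∂[1,4,5] = [4,5] − [1,5] + [1,4],
  ∂[1,2,6] = [2,6] − [1,6] + [1,2].
As a 12×8 matrix over Z this has rank 7, with invariant factors (1,1,1,1,1,1,1).

Reading off H_k = ker ∂_k / im ∂_{k+1}:

  H_0: rank C_0 − rank ∂_1 = 6 − 5 = 1, and the invariant factors of ∂_1 are all 1, so H_0 = Z.
  H_1: rank ker ∂_1 − rank ∂_2 = (12 − 5) − 7 = 0, and the invariant factors of ∂_2 are all 1, so H_1 = 0.
  H_2: rank ker ∂_2 − rank ∂_3 = (8 − 7) − 0 = 1, and there is no ∂_3, so H_2 = Z.

As a check, the Euler characteristic is 6 − 12 + 8 = 2, which agrees with 1 − 0 + 1 = 2.
(K is a triangulation of the 2-sphere S^2.)

H_0 ≅ Z,  H_1 = 0,  H_2 ≅ Z.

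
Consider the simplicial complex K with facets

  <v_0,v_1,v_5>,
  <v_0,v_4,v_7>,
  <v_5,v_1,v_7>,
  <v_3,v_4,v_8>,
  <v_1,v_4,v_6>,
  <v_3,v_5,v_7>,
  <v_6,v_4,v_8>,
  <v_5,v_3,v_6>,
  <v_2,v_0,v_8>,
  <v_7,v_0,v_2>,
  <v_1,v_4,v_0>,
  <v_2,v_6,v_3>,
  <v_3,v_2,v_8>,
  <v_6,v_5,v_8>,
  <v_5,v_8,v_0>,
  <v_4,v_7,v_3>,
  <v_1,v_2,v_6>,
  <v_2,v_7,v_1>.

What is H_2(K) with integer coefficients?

Order the vertices as v_0 < v_1 < v_2 < v_3 < v_4 < v_5 < v_6 < v_7 < v_8. Listing each simplex with vertices in this order, K has dimension 2 with simplices:

  0-simplices (9): [v_0], [v_1], [v_2], [v_3], [v_4], [v_5], [v_6], [v_7], [v_8]
  1-simplices (27): (27 of them)
  2-simplices (18): (18 of them)

Hence C_0 ≅ Z^9, C_1 ≅ Z^27, C_2 ≅ Z^18.

The boundary map ∂_1: C_1 → C_0 maps an edge to its endpoints' difference, ∂[p,q] = q − p. For instance
  ∂[v_3,v_6] = [v_6] − [v_3].
This gives a 9×27 integer matrix of rank 8; reducing to Smith normal form yields diagonal entries (1,1,1,1,1,1,1,1).

The boundary map ∂_2: C_2 → C_1 maps a triangle to the signed sum of its edges. For instance
  ∂[v_0,v_1,v_5] = [v_1,v_5] − [v_0,v_5] + [v_0,v_1],
  ∂[v_3,v_5,v_6] = [v_5,v_6] − [v_3,v_6] + [v_3,v_5].
The resulting 27×18 matrix has rank 18, and its Smith normal form has invariant factors (1,1,1,1,1,1,1,1,1,1,1,1,1,1,1,1,1,2).

Now H_k = ker ∂_k / im ∂_{k+1}, so:

  H_2: rank ker ∂_2 − rank ∂_3 = (18 − 18) − 0 = 0, and there is no ∂_3, so H_2 = 0.

H_2 ≅ 0.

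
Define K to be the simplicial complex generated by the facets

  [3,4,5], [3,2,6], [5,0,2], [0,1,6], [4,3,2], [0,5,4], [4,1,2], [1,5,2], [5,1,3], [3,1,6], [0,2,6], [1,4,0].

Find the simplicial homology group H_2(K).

H_2 = 0.

Take the total order 0 < 1 < 2 < 3 < 4 < 5 < 6 on the vertex set. Then K (dimension 2) consists of the simplices:

  0-simplices (7): [0], [1], [2], [3], [4], [5], [6]
  1-simplices (18): [0,1], [0,2], [0,4], [0,5], [0,6], [1,2], [1,3], [1,4], [1,5], [1,6], [2,3], [2,4], [2,5], [2,6], [3,4], [3,5], [3,6], [4,5]
  2-simplices (12): [0,1,4], [0,1,6], [0,2,5], [0,2,6], [0,4,5], [1,2,4], [1,2,5], [1,3,5], [1,3,6], [2,3,4], [2,3,6], [3,4,5]

Hence C_0 ≅ Z^7, C_1 ≅ Z^18, C_2 ≅ Z^12.

∂_1: C_1 → C_0 sends each edge [p,q] (with p < q) to q − p. For instance
  ∂[1,5] = [5] − [1].
The 7×18 boundary matrix has rank 6 and Smith normal form diag(1,1,1,1,1,1).

Boundary ∂_2: C_2 → C_1 sends each 2-simplex [p,q,r] to [q,r] − [p,r] + [p,q]. For instance
  ∂[0,2,5] = [2,5] − [0,5] + [0,2],
  ∂[0,1,4] = [1,4] − [0,4] + [0,1].
The resulting 18×12 matrix has rank 12, and its Smith normal form has invariant factors (1,1,1,1,1,1,1,1,1,1,1,2).

Reading off H_k = ker ∂_k / im ∂_{k+1}:

  H_2: rank ker ∂_2 − rank ∂_3 = (12 − 12) − 0 = 0, and there is no ∂_3, so H_2 ≅ 0.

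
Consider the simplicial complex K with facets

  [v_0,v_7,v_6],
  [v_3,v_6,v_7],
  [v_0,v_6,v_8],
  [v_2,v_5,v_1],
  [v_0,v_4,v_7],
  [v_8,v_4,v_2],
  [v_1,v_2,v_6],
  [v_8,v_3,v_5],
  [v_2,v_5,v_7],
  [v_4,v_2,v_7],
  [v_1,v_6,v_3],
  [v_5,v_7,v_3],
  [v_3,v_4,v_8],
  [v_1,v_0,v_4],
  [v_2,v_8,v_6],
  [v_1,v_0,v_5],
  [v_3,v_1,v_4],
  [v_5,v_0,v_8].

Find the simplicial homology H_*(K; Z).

We work with the vertex ordering v_0 < v_1 < v_2 < v_3 < v_4 < v_5 < v_6 < v_7 < v_8. The simplices of K, each written with vertices in increasing order, are:

  0-simplices (9): [v_0], [v_1], [v_2], [v_3], [v_4], [v_5], [v_6], [v_7], [v_8]
  1-simplices (27): (27 of them)
  2-simplices (18): (18 of them)

giving chain groups C_0 ≅ Z^9, C_1 ≅ Z^27, C_2 ≅ Z^18.

∂_1: C_1 → C_0 sends each edge [p,q] (with p < q) to q − p. For instance
  ∂[v_5,v_7] = [v_7] − [v_5].
This gives a 9×27 integer matrix of rank 8; reducing to Smith normal form yields diagonal entries (1,1,1,1,1,1,1,1).

Boundary ∂_2: C_2 → C_1 acts by ∂[p,q,r] = [q,r] − [p,r] + [p,q]. For instance
  ∂[v_3,v_5,v_7] = [v_5,v_7] − [v_3,v_7] + [v_3,v_5],
  ∂[v_2,v_5,v_7] = [v_5,v_7] − [v_2,v_7] + [v_2,v_5].
As a 27×18 matrix over Z this has rank 17, with invariant factors (1,1,1,1,1,1,1,1,1,1,1,1,1,1,1,1,1).

Now H_k = ker ∂_k / im ∂_{k+1}, so:

  H_0: rank C_0 − rank ∂_1 = 9 − 8 = 1, and the invariant factors of ∂_1 are all 1, so H_0 = Z.
  H_1: rank ker ∂_1 − rank ∂_2 = (27 − 8) − 17 = 2, and the invariant factors of ∂_2 are all 1, so H_1 = Z^2.
  H_2: rank ker ∂_2 − rank ∂_3 = (18 − 17) − 0 = 1, and there is no ∂_3, so H_2 = Z.

As a check, the Euler characteristic is 9 − 27 + 18 = 0, which agrees with 1 − 2 + 1 = 0.

H_0 ≅ Z,  H_1 ≅ Z^2,  H_2 ≅ Z.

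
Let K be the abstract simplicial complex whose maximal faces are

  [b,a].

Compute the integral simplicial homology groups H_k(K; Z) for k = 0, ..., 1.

Fix the vertex order a < b and write every simplex with vertices in increasing order. Then dim K = 1 and the simplices of K are:

  0-simplices (2): a, b
  1-simplices (1): ab

Hence C_0 ≅ Z^2, C_1 ≅ Z^1.

∂_1: C_1 → C_0 sends each edge [p,q] (with p < q) to q − p. For instance
  ∂ab = b − a.
This gives a 2×1 integer matrix of rank 1; reducing to Smith normal form yields diagonal entries (1).

From H_k ≅ ker(∂_k) / im(∂_{k+1}) we obtain:

  H_0: rank C_0 − rank ∂_1 = 2 − 1 = 1, and the invariant factors of ∂_1 are all 1, so H_0 ≅ Z.
  H_1: rank ker ∂_1 − rank ∂_2 = (1 − 1) − 0 = 0, and there is no ∂_2, so H_1 ≅ 0.

H_0 ≅ Z,  H_1 = 0.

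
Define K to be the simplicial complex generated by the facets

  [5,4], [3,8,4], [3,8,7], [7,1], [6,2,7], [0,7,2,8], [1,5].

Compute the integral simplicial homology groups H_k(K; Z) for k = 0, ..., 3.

We work with the vertex ordering 0 < 1 < 2 < 3 < 4 < 5 < 6 < 7 < 8. The simplices of K, each written with vertices in increasing order, are:

  0-simplices (9): [0], [1], [2], [3], [4], [5], [6], [7], [8]
  1-simplices (15): [0,2], [0,7], [0,8], [1,5], [1,7], [2,6], [2,7], [2,8], [3,4], [3,7], [3,8], [4,5], [4,8], [6,7], [7,8]
  2-simplices (7): [0,2,7], [0,2,8], [0,7,8], [2,6,7], [2,7,8], [3,4,8], [3,7,8]
  3-simplices (1): [0,2,7,8]

Hence C_0 ≅ Z^9, C_1 ≅ Z^15, C_2 ≅ Z^7, C_3 ≅ Z^1.

Boundary ∂_1: C_1 → C_0 sends each edge [p,q] (with p < q) to q − p. For instance
  ∂[3,8] = [8] − [3].
The 9×15 boundary matrix has rank 8 and Smith normal form diag(1,1,1,1,1,1,1,1).

∂_2: C_2 → C_1 acts by ∂[p,q,r] = [q,r] − [p,r] + [p,q]. For instance
  ∂[3,4,8] = [4,8] − [3,8] + [3,4],
  ∂[2,6,7] = [6,7] − [2,7] + [2,6].
The resulting 15×7 matrix has rank 6, and its Smith normal form has invariant factors (1,1,1,1,1,1).

Boundary ∂_3: C_3 → C_2 sends each 3-simplex σ to the alternating sum Σ_i (−1)^i (σ with its i-th vertex removed). For instance
  ∂[0,2,7,8] = [2,7,8] − [0,7,8] + [0,2,8] − [0,2,7].
The 7×1 boundary matrix has rank 1 and Smith normal form diag(1).

Now H_k = ker ∂_k / im ∂_{k+1}, so:

  H_0: rank C_0 − rank ∂_1 = 9 − 8 = 1, and the invariant factors of ∂_1 are all 1, so H_0 ≅ Z.
  H_1: rank ker ∂_1 − rank ∂_2 = (15 − 8) − 6 = 1, and the invariant factors of ∂_2 are all 1, so H_1 ≅ Z.
  H_2: rank ker ∂_2 − rank ∂_3 = (7 − 6) − 1 = 0, and the invariant factors of ∂_3 are all 1, so H_2 ≅ 0.
  H_3: rank ker ∂_3 − rank ∂_4 = (1 − 1) − 0 = 0, and there is no ∂_4, so H_3 ≅ 0.

As a check, the Euler characteristic is 9 − 15 + 7 − 1 = 0, which agrees with 1 − 1 + 0 − 0 = 0.

H_0 = Z,  H_1 = Z,  H_2 = 0,  H_3 = 0.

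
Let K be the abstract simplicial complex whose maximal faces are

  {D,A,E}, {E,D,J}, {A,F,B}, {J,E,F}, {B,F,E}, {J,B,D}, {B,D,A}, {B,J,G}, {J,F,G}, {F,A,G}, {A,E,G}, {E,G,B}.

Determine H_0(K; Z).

Fix the vertex order A < B < D < E < F < G < J and write every simplex with vertices in increasing order. Then dim K = 2 and the simplices of K are:

  0-simplices (7): A, B, D, E, F, G, J
  1-simplices (18): AB, AD, AE, AF, AG, BD, BE, BF, BG, BJ, DE, DJ, EF, EG, EJ, FG, FJ, GJ
  2-simplices (12): ABD, ABF, ADE, AEG, AFG, BDJ, BEF, BEG, BGJ, DEJ, EFJ, FGJ

giving chain groups C_0 ≅ Z^7, C_1 ≅ Z^18, C_2 ≅ Z^12.

Boundary ∂_1: C_1 → C_0 is given by ∂[p,q] = [q] − [p]. For instance
  ∂DJ = J − D.
The 7×18 boundary matrix has rank 6 and Smith normal form diag(1,1,1,1,1,1).

∂_2: C_2 → C_1 sends each 2-simplex [p,q,r] to [q,r] − [p,r] + [p,q]. For instance
  ∂DEJ = EJ − DJ + DE,
  ∂ADE = DE − AE + AD.
The resulting 18×12 matrix has rank 12, and its Smith normal form has invariant factors (1,1,1,1,1,1,1,1,1,1,1,2).

Reading off H_k = ker ∂_k / im ∂_{k+1}:

  H_0: rank C_0 − rank ∂_1 = 7 − 6 = 1, and the invariant factors of ∂_1 are all 1, so H_0 ≅ Z.

H_0 = Z.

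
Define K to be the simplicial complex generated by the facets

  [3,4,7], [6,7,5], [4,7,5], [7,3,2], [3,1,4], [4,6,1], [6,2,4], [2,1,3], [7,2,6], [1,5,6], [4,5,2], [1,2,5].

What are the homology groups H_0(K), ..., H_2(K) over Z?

H_0 ≅ Z,  H_1 ≅ Z/2,  H_2 = 0.

K has 7 vertices, 18 edges, 12 triangles.
rank ∂_0 = 0, rank ∂_1 = 6 ⇒ b_0 = 7 − 0 − 6 = 1; all invariant factors of ∂_1 are 1 so no torsion. So H_0 ≅ Z.
rank ∂_1 = 6, rank ∂_2 = 12 ⇒ b_1 = 18 − 6 − 12 = 0; ∂_2 has invariant factor(s) [2] giving torsion. So H_1 ≅ Z/2.
rank ∂_2 = 12, rank ∂_3 = 0 ⇒ b_2 = 12 − 12 − 0 = 0. So H_2 ≅ 0.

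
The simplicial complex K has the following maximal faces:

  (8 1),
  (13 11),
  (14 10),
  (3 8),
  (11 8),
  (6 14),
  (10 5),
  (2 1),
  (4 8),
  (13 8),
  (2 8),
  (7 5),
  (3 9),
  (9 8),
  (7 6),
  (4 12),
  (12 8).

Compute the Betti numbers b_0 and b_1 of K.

b_0 = 2, b_1 = 5.

K has 14 vertices, 17 edges.
rank ∂_0 = 0, rank ∂_1 = 12 ⇒ b_0 = 14 − 0 − 12 = 2; all invariant factors of ∂_1 are 1 so no torsion. So H_0 = Z^2.
rank ∂_1 = 12, rank ∂_2 = 0 ⇒ b_1 = 17 − 12 − 0 = 5. So H_1 = Z^5.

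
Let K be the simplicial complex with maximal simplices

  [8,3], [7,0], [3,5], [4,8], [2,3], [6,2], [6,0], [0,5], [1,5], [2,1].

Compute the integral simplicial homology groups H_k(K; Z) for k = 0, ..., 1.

H_0 ≅ Z,  H_1 ≅ Z^2.

We work with the vertex ordering 0 < 1 < 2 < 3 < 4 < 5 < 6 < 7 < 8. The simplices of K, each written with vertices in increasing order, are:

  0-simplices (9): [0], [1], [2], [3], [4], [5], [6], [7], [8]
  1-simplices (10): [0,5], [0,6], [0,7], [1,2], [1,5], [2,3], [2,6], [3,5], [3,8], [4,8]

so the chain groups are C_0 ≅ Z^9, C_1 ≅ Z^10.

The boundary map ∂_1: C_1 → C_0 sends each edge [p,q] (with p < q) to q − p. For instance
  ∂[3,5] = [5] − [3].
As a 9×10 matrix over Z this has rank 8, with invariant factors (1,1,1,1,1,1,1,1).

From H_k ≅ ker(∂_k) / im(∂_{k+1}) we obtain:

  H_0: rank C_0 − rank ∂_1 = 9 − 8 = 1, and the invariant factors of ∂_1 are all 1, so H_0 ≅ Z.
  H_1: rank ker ∂_1 − rank ∂_2 = (10 − 8) − 0 = 2, and there is no ∂_2, so H_1 ≅ Z^2.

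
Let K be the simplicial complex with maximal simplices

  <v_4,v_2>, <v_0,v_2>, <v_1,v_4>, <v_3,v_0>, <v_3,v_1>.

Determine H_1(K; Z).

H_1 ≅ Z.

Order the vertices as v_0 < v_1 < v_2 < v_3 < v_4. Listing each simplex with vertices in this order, K has dimension 1 with simplices:

  0-simplices (5): [v_0], [v_1], [v_2], [v_3], [v_4]
  1-simplices (5): [v_0,v_2], [v_0,v_3], [v_1,v_3], [v_1,v_4], [v_2,v_4]

Hence C_0 ≅ Z^5, C_1 ≅ Z^5.

∂_1: C_1 → C_0 is given by ∂[p,q] = [q] − [p].
The resulting 5×5 matrix has rank 4, and its Smith normal form has invariant factors (1,1,1,1).

Now H_k = ker ∂_k / im ∂_{k+1}, so:

  H_1: rank ker ∂_1 − rank ∂_2 = (5 − 4) − 0 = 1, and there is no ∂_2, so H_1 ≅ Z.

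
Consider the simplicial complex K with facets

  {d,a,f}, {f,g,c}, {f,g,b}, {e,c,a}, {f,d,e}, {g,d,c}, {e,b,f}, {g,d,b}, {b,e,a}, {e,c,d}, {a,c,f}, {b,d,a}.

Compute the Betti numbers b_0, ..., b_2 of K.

b_0 = 1, b_1 = 0, b_2 = 0.

Order the vertices as a < b < c < d < e < f < g. Listing each simplex with vertices in this order, K has dimension 2 with simplices:

  0-simplices (7): a, b, c, d, e, f, g
  1-simplices (18): ab, ac, ad, ae, af, bd, be, bf, bg, cd, ce, cf, cg, de, df, dg, ef, fg
  2-simplices (12): abd, abe, ace, acf, adf, bdg, bef, bfg, cde, cdg, cfg, def

giving chain groups C_0 ≅ Z^7, C_1 ≅ Z^18, C_2 ≅ Z^12.

Boundary ∂_1: C_1 → C_0 maps an edge to its endpoints' difference, ∂[p,q] = q − p. For instance
  ∂ce = e − c.
The resulting 7×18 matrix has rank 6, and its Smith normal form has invariant factors (1,1,1,1,1,1).

The boundary map ∂_2: C_2 → C_1 maps a triangle to the signed sum of its edges. For instance
  ∂adf = df − af + ad,
  ∂abd = bd − ad + ab.
This gives a 18×12 integer matrix of rank 12; reducing to Smith normal form yields diagonal entries (1,1,1,1,1,1,1,1,1,1,1,2).

Now H_k = ker ∂_k / im ∂_{k+1}, so:

  H_0: rank C_0 − rank ∂_1 = 7 − 6 = 1, and the invariant factors of ∂_1 are all 1, so H_0 ≅ Z.
  H_1: rank ker ∂_1 − rank ∂_2 = (18 − 6) − 12 = 0, and ∂_2 has invariant factor 2 > 1, so H_1 ≅ Z/2.
  H_2: rank ker ∂_2 − rank ∂_3 = (12 − 12) − 0 = 0, and there is no ∂_3, so H_2 ≅ 0.

(K is a triangulation of the real projective plane RP^2.)

Hence the Betti numbers are b_0 = 1, b_1 = 0, b_2 = 0.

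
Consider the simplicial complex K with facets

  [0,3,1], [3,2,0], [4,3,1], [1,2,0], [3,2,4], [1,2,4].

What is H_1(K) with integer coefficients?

H_1 ≅ 0.

We work with the vertex ordering 0 < 1 < 2 < 3 < 4. The simplices of K, each written with vertices in increasing order, are:

  0-simplices (5): [0], [1], [2], [3], [4]
  1-simplices (9): [0,1], [0,2], [0,3], [1,2], [1,3], [1,4], [2,3], [2,4], [3,4]
  2-simplices (6): [0,1,2], [0,1,3], [0,2,3], [1,2,4], [1,3,4], [2,3,4]

giving chain groups C_0 ≅ Z^5, C_1 ≅ Z^9, C_2 ≅ Z^6.

∂_1: C_1 → C_0 is given by ∂[p,q] = [q] − [p].
This gives a 5×9 integer matrix of rank 4; reducing to Smith normal form yields diagonal entries (1,1,1,1).

Boundary ∂_2: C_2 → C_1 acts by ∂[p,q,r] = [q,r] − [p,r] + [p,q]. For instance
  ∂[2,3,4] = [3,4] − [2,4] + [2,3],
  ∂[0,1,3] = [1,3] − [0,3] + [0,1].
As a 9×6 matrix over Z this has rank 5, with invariant factors (1,1,1,1,1).

Now H_k = ker ∂_k / im ∂_{k+1}, so:

  H_1: rank ker ∂_1 − rank ∂_2 = (9 − 4) − 5 = 0, and the invariant factors of ∂_2 are all 1, so H_1 = 0.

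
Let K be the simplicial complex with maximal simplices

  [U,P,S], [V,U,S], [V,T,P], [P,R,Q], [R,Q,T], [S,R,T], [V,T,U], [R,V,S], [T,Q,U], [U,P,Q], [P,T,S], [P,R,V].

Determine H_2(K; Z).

H_2 = 0.

Fix the vertex order P < Q < R < S < T < U < V and write every simplex with vertices in increasing order. Then dim K = 2 and the simplices of K are:

  0-simplices (7): P, Q, R, S, T, U, V
  1-simplices (18): PQ, PR, PS, PT, PU, PV, QR, QT, QU, RS, RT, RV, ST, SU, SV, TU, TV, UV
  2-simplices (12): PQR, PQU, PRV, PST, PSU, PTV, QRT, QTU, RST, RSV, SUV, TUV

giving chain groups C_0 ≅ Z^7, C_1 ≅ Z^18, C_2 ≅ Z^12.

∂_1: C_1 → C_0 is given by ∂[p,q] = [q] − [p]. For instance
  ∂ST = T − S.
This gives a 7×18 integer matrix of rank 6; reducing to Smith normal form yields diagonal entries (1,1,1,1,1,1).

∂_2: C_2 → C_1 acts by ∂[p,q,r] = [q,r] − [p,r] + [p,q]. For instance
  ∂PQR = QR − PR + PQ,
  ∂TUV = UV − TV + TU.
The 18×12 boundary matrix has rank 12 and Smith normal form diag(1,1,1,1,1,1,1,1,1,1,1,2).

Now H_k = ker ∂_k / im ∂_{k+1}, so:

  H_2: rank ker ∂_2 − rank ∂_3 = (12 − 12) − 0 = 0, and there is no ∂_3, so H_2 ≅ 0.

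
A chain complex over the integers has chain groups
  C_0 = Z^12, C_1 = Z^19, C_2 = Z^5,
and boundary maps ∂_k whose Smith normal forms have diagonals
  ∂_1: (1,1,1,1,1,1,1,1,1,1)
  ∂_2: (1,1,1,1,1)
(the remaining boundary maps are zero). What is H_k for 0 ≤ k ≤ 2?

H_0: b_0 = 12 − 0 − 10 = 2; torsion from ∂_1 factors > 1: none. So H_0 = Z^2.
H_1: b_1 = 19 − 10 − 5 = 4; torsion from ∂_2 factors > 1: none. So H_1 = Z^4.
H_2: b_2 = 5 − 5 − 0 = 0; torsion from ∂_3 factors > 1: none. So H_2 = 0.

H_0 = Z^2,  H_1 = Z^4,  H_2 = 0.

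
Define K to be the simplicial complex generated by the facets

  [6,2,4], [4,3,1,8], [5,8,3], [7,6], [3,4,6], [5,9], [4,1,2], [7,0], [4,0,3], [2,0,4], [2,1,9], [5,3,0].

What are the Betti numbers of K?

b_0 = 1, b_1 = 2, b_2 = 0, b_3 = 0.

K has 10 vertices, 22 edges, 12 triangles, 1 3-simplex.
rank ∂_0 = 0, rank ∂_1 = 9 ⇒ b_0 = 10 − 0 − 9 = 1; all invariant factors of ∂_1 are 1 so no torsion. So H_0 = Z.
rank ∂_1 = 9, rank ∂_2 = 11 ⇒ b_1 = 22 − 9 − 11 = 2; all invariant factors of ∂_2 are 1 so no torsion. So H_1 = Z^2.
rank ∂_2 = 11, rank ∂_3 = 1 ⇒ b_2 = 12 − 11 − 1 = 0; all invariant factors of ∂_3 are 1 so no torsion. So H_2 = 0.
rank ∂_3 = 1, rank ∂_4 = 0 ⇒ b_3 = 1 − 1 − 0 = 0. So H_3 = 0.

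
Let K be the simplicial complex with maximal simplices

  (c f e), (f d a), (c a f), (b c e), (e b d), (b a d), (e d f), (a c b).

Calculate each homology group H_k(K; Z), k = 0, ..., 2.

H_0 = Z,  H_1 = 0,  H_2 = Z.

Fix the vertex order a < b < c < d < e < f and write every simplex with vertices in increasing order. Then dim K = 2 and the simplices of K are:

  0-simplices (6): a, b, c, d, e, f
  1-simplices (12): ab, ac, ad, af, bc, bd, be, ce, cf, de, df, ef
  2-simplices (8): abc, abd, acf, adf, bce, bde, cef, def

giving chain groups C_0 ≅ Z^6, C_1 ≅ Z^12, C_2 ≅ Z^8.

Boundary ∂_1: C_1 → C_0 is given by ∂[p,q] = [q] − [p]. For instance
  ∂ab = b − a.
The resulting 6×12 matrix has rank 5, and its Smith normal form has invariant factors (1,1,1,1,1).

Boundary ∂_2: C_2 → C_1 acts by ∂[p,q,r] = [q,r] − [p,r] + [p,q]. For instance
  ∂abd = bd − ad + ab,
  ∂acf = cf − af + ac.
This gives a 12×8 integer matrix of rank 7; reducing to Smith normal form yields diagonal entries (1,1,1,1,1,1,1).

Computing H_k = (kernel of ∂_k) / (image of ∂_{k+1}):

  H_0: rank C_0 − rank ∂_1 = 6 − 5 = 1, and the invariant factors of ∂_1 are all 1, so H_0 ≅ Z.
  H_1: rank ker ∂_1 − rank ∂_2 = (12 − 5) − 7 = 0, and the invariant factors of ∂_2 are all 1, so H_1 ≅ 0.
  H_2: rank ker ∂_2 − rank ∂_3 = (8 − 7) − 0 = 1, and there is no ∂_3, so H_2 ≅ Z.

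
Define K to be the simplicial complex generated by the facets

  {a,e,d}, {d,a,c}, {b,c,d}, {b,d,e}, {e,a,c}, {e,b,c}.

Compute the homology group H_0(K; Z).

H_0 = Z.

We work with the vertex ordering a < b < c < d < e. The simplices of K, each written with vertices in increasing order, are:

  0-simplices (5): a, b, c, d, e
  1-simplices (9): ac, ad, ae, bc, bd, be, cd, ce, de
  2-simplices (6): acd, ace, ade, bcd, bce, bde

Hence C_0 ≅ Z^5, C_1 ≅ Z^9, C_2 ≅ Z^6.

∂_1: C_1 → C_0 is given by ∂[p,q] = [q] − [p]. For instance
  ∂de = e − d.
This gives a 5×9 integer matrix of rank 4; reducing to Smith normal form yields diagonal entries (1,1,1,1).

Boundary ∂_2: C_2 → C_1 maps a triangle to the signed sum of its edges. For instance
  ∂acd = cd − ad + ac,
  ∂bcd = cd − bd + bc.
This gives a 9×6 integer matrix of rank 5; reducing to Smith normal form yields diagonal entries (1,1,1,1,1).

Now H_k = ker ∂_k / im ∂_{k+1}, so:

  H_0: rank C_0 − rank ∂_1 = 5 − 4 = 1, and the invariant factors of ∂_1 are all 1, so H_0 = Z.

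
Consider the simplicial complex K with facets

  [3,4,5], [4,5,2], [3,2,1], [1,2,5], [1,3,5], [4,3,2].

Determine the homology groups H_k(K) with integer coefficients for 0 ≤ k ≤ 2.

Fix the vertex order 1 < 2 < 3 < 4 < 5 and write every simplex with vertices in increasing order. Then dim K = 2 and the simplices of K are:

  0-simplices (5): [1], [2], [3], [4], [5]
  1-simplices (9): [1,2], [1,3], [1,5], [2,3], [2,4], [2,5], [3,4], [3,5], [4,5]
  2-simplices (6): [1,2,3], [1,2,5], [1,3,5], [2,3,4], [2,4,5], [3,4,5]

giving chain groups C_0 ≅ Z^5, C_1 ≅ Z^9, C_2 ≅ Z^6.

Boundary ∂_1: C_1 → C_0 is given by ∂[p,q] = [q] − [p].
As a 5×9 matrix over Z this has rank 4, with invariant factors (1,1,1,1).

∂_2: C_2 → C_1 sends each 2-simplex [p,q,r] to [q,r] − [p,r] + [p,q]. For instance
  ∂[1,3,5] = [3,5] − [1,5] + [1,3],
  ∂[1,2,5] = [2,5] − [1,5] + [1,2].
The resulting 9×6 matrix has rank 5, and its Smith normal form has invariant factors (1,1,1,1,1).

Computing H_k = (kernel of ∂_k) / (image of ∂_{k+1}):

  H_0: rank C_0 − rank ∂_1 = 5 − 4 = 1, and the invariant factors of ∂_1 are all 1, so H_0 = Z.
  H_1: rank ker ∂_1 − rank ∂_2 = (9 − 4) − 5 = 0, and the invariant factors of ∂_2 are all 1, so H_1 = 0.
  H_2: rank ker ∂_2 − rank ∂_3 = (6 − 5) − 0 = 1, and there is no ∂_3, so H_2 = Z.

As a check, the Euler characteristic is 5 − 9 + 6 = 2, which agrees with 1 − 0 + 1 = 2.
(K is a triangulation of the 2-sphere S^2.)

H_0 = Z,  H_1 = 0,  H_2 = Z.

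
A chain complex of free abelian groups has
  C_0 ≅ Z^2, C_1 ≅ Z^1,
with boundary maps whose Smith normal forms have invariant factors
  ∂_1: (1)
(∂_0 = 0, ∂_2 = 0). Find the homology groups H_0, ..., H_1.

H_0 = Z,  H_1 = 0.

H_0: b_0 = 2 − 0 − 1 = 1; torsion from ∂_1 factors > 1: none. So H_0 = Z.
H_1: b_1 = 1 − 1 − 0 = 0; torsion from ∂_2 factors > 1: none. So H_1 = 0.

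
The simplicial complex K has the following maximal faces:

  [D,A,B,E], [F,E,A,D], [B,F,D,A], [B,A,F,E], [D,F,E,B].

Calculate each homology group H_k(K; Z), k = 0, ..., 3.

Order the vertices as A < B < D < E < F. Listing each simplex with vertices in this order, K has dimension 3 with simplices:

  0-simplices (5): A, B, D, E, F
  1-simplices (10): AB, AD, AE, AF, BD, BE, BF, DE, DF, EF
  2-simplices (10): ABD, ABE, ABF, ADE, ADF, AEF, BDE, BDF, BEF, DEF
  3-simplices (5): ABDE, ABDF, ABEF, ADEF, BDEF

so the chain groups are C_0 ≅ Z^5, C_1 ≅ Z^10, C_2 ≅ Z^10, C_3 ≅ Z^5.

Boundary ∂_1: C_1 → C_0 maps an edge to its endpoints' difference, ∂[p,q] = q − p. For instance
  ∂AF = F − A.
This gives a 5×10 integer matrix of rank 4; reducing to Smith normal form yields diagonal entries (1,1,1,1).

Boundary ∂_2: C_2 → C_1 acts by ∂[p,q,r] = [q,r] − [p,r] + [p,q]. For instance
  ∂BDE = DE − BE + BD,
  ∂ABE = BE − AE + AB.
This gives a 10×10 integer matrix of rank 6; reducing to Smith normal form yields diagonal entries (1,1,1,1,1,1).

∂_3: C_3 → C_2 sends each 3-simplex σ to the alternating sum Σ_i (−1)^i (σ with its i-th vertex removed). For instance
  ∂ABDE = BDE − ADE + ABE − ABD,
  ∂ADEF = DEF − AEF + ADF − ADE.
The 10×5 boundary matrix has rank 4 and Smith normal form diag(1,1,1,1).

Reading off H_k = ker ∂_k / im ∂_{k+1}:

  H_0: rank C_0 − rank ∂_1 = 5 − 4 = 1, and the invariant factors of ∂_1 are all 1, so H_0 ≅ Z.
  H_1: rank ker ∂_1 − rank ∂_2 = (10 − 4) − 6 = 0, and the invariant factors of ∂_2 are all 1, so H_1 ≅ 0.
  H_2: rank ker ∂_2 − rank ∂_3 = (10 − 6) − 4 = 0, and the invariant factors of ∂_3 are all 1, so H_2 ≅ 0.
  H_3: rank ker ∂_3 − rank ∂_4 = (5 − 4) − 0 = 1, and there is no ∂_4, so H_3 ≅ Z.

H_0 = Z,  H_1 = 0,  H_2 = 0,  H_3 = Z.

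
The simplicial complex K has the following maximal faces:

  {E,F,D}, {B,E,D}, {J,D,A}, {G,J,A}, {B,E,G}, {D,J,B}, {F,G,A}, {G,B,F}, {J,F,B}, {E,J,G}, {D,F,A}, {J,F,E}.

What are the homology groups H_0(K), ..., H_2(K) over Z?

H_0 = Z,  H_1 = Z/2,  H_2 = 0.

Take the total order A < B < D < E < F < G < J on the vertex set. Then K (dimension 2) consists of the simplices:

  0-simplices (7): A, B, D, E, F, G, J
  1-simplices (18): AD, AF, AG, AJ, BD, BE, BF, BG, BJ, DE, DF, DJ, EF, EG, EJ, FG, FJ, GJ
  2-simplices (12): ADF, ADJ, AFG, AGJ, BDE, BDJ, BEG, BFG, BFJ, DEF, EFJ, EGJ

giving chain groups C_0 ≅ Z^7, C_1 ≅ Z^18, C_2 ≅ Z^12.

The boundary map ∂_1: C_1 → C_0 sends each edge [p,q] (with p < q) to q − p. For instance
  ∂FG = G − F.
As a 7×18 matrix over Z this has rank 6, with invariant factors (1,1,1,1,1,1).

∂_2: C_2 → C_1 maps a triangle to the signed sum of its edges. For instance
  ∂EFJ = FJ − EJ + EF,
  ∂DEF = EF − DF + DE.
This gives a 18×12 integer matrix of rank 12; reducing to Smith normal form yields diagonal entries (1,1,1,1,1,1,1,1,1,1,1,2).

Now H_k = ker ∂_k / im ∂_{k+1}, so:

  H_0: rank C_0 − rank ∂_1 = 7 − 6 = 1, and the invariant factors of ∂_1 are all 1, so H_0 = Z.
  H_1: rank ker ∂_1 − rank ∂_2 = (18 − 6) − 12 = 0, and ∂_2 has invariant factor 2 > 1, so H_1 = Z/2.
  H_2: rank ker ∂_2 − rank ∂_3 = (12 − 12) − 0 = 0, and there is no ∂_3, so H_2 = 0.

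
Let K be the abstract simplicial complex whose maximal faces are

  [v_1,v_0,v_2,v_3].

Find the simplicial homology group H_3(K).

H_3 = 0.

Fix the vertex order v_0 < v_1 < v_2 < v_3 and write every simplex with vertices in increasing order. Then dim K = 3 and the simplices of K are:

  0-simplices (4): [v_0], [v_1], [v_2], [v_3]
  1-simplices (6): [v_0,v_1], [v_0,v_2], [v_0,v_3], [v_1,v_2], [v_1,v_3], [v_2,v_3]
  2-simplices (4): [v_0,v_1,v_2], [v_0,v_1,v_3], [v_0,v_2,v_3], [v_1,v_2,v_3]
  3-simplices (1): [v_0,v_1,v_2,v_3]

so the chain groups are C_0 ≅ Z^4, C_1 ≅ Z^6, C_2 ≅ Z^4, C_3 ≅ Z^1.

∂_1: C_1 → C_0 is given by ∂[p,q] = [q] − [p].
This gives a 4×6 integer matrix of rank 3; reducing to Smith normal form yields diagonal entries (1,1,1).

The boundary map ∂_2: C_2 → C_1 maps a triangle to the signed sum of its edges. For instance
  ∂[v_1,v_2,v_3] = [v_2,v_3] − [v_1,v_3] + [v_1,v_2],
  ∂[v_0,v_2,v_3] = [v_2,v_3] − [v_0,v_3] + [v_0,v_2].
The 6×4 boundary matrix has rank 3 and Smith normal form diag(1,1,1).

The boundary map ∂_3: C_3 → C_2 sends each 3-simplex σ to the alternating sum Σ_i (−1)^i (σ with its i-th vertex removed). For instance
  ∂[v_0,v_1,v_2,v_3] = [v_1,v_2,v_3] − [v_0,v_2,v_3] + [v_0,v_1,v_3] − [v_0,v_1,v_2].
This gives a 4×1 integer matrix of rank 1; reducing to Smith normal form yields diagonal entries (1).

Now H_k = ker ∂_k / im ∂_{k+1}, so:

  H_3: rank ker ∂_3 − rank ∂_4 = (1 − 1) − 0 = 0, and there is no ∂_4, so H_3 = 0.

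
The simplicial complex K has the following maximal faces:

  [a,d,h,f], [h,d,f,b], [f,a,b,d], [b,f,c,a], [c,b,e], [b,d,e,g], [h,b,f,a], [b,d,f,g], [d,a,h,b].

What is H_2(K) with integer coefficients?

K has 8 vertices, 20 edges, 20 triangles, 8 3-simplices.
rank ∂_2 = 13, rank ∂_3 = 7 ⇒ b_2 = 20 − 13 − 7 = 0; all invariant factors of ∂_3 are 1 so no torsion. So H_2 ≅ 0.

H_2 = 0.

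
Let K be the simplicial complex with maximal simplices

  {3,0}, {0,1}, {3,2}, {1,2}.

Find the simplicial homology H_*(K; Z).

H_0 ≅ Z,  H_1 ≅ Z.

Take the total order 0 < 1 < 2 < 3 on the vertex set. Then K (dimension 1) consists of the simplices:

  0-simplices (4): [0], [1], [2], [3]
  1-simplices (4): [0,1], [0,3], [1,2], [2,3]

so the chain groups are C_0 ≅ Z^4, C_1 ≅ Z^4.

Boundary ∂_1: C_1 → C_0 maps an edge to its endpoints' difference, ∂[p,q] = q − p.
As a 4×4 matrix over Z this has rank 3, with invariant factors (1,1,1).

Now H_k = ker ∂_k / im ∂_{k+1}, so:

  H_0: rank C_0 − rank ∂_1 = 4 − 3 = 1, and the invariant factors of ∂_1 are all 1, so H_0 = Z.
  H_1: rank ker ∂_1 − rank ∂_2 = (4 − 3) − 0 = 1, and there is no ∂_2, so H_1 = Z.

As a check, the Euler characteristic is 4 − 4 = 0, which agrees with 1 − 1 = 0.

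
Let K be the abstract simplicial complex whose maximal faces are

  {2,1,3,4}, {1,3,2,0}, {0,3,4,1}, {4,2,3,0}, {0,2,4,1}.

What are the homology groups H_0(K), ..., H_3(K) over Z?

Take the total order 0 < 1 < 2 < 3 < 4 on the vertex set. Then K (dimension 3) consists of the simplices:

  0-simplices (5): [0], [1], [2], [3], [4]
  1-simplices (10): [0,1], [0,2], [0,3], [0,4], [1,2], [1,3], [1,4], [2,3], [2,4], [3,4]
  2-simplices (10): [0,1,2], [0,1,3], [0,1,4], [0,2,3], [0,2,4], [0,3,4], [1,2,3], [1,2,4], [1,3,4], [2,3,4]
  3-simplices (5): [0,1,2,3], [0,1,2,4], [0,1,3,4], [0,2,3,4], [1,2,3,4]

giving chain groups C_0 ≅ Z^5, C_1 ≅ Z^10, C_2 ≅ Z^10, C_3 ≅ Z^5.

Boundary ∂_1: C_1 → C_0 sends each edge [p,q] (with p < q) to q − p. For instance
  ∂[3,4] = [4] − [3].
As a 5×10 matrix over Z this has rank 4, with invariant factors (1,1,1,1).

The boundary map ∂_2: C_2 → C_1 acts by ∂[p,q,r] = [q,r] − [p,r] + [p,q]. For instance
  ∂[0,3,4] = [3,4] − [0,4] + [0,3],
  ∂[1,2,3] = [2,3] − [1,3] + [1,2].
As a 10×10 matrix over Z this has rank 6, with invariant factors (1,1,1,1,1,1).

Boundary ∂_3: C_3 → C_2 sends each 3-simplex σ to the alternating sum Σ_i (−1)^i (σ with its i-th vertex removed). For instance
  ∂[0,1,3,4] = [1,3,4] − [0,3,4] + [0,1,4] − [0,1,3],
  ∂[1,2,3,4] = [2,3,4] − [1,3,4] + [1,2,4] − [1,2,3].
As a 10×5 matrix over Z this has rank 4, with invariant factors (1,1,1,1).

Computing H_k = (kernel of ∂_k) / (image of ∂_{k+1}):

  H_0: rank C_0 − rank ∂_1 = 5 − 4 = 1, and the invariant factors of ∂_1 are all 1, so H_0 ≅ Z.
  H_1: rank ker ∂_1 − rank ∂_2 = (10 − 4) − 6 = 0, and the invariant factors of ∂_2 are all 1, so H_1 ≅ 0.
  H_2: rank ker ∂_2 − rank ∂_3 = (10 − 6) − 4 = 0, and the invariant factors of ∂_3 are all 1, so H_2 ≅ 0.
  H_3: rank ker ∂_3 − rank ∂_4 = (5 − 4) − 0 = 1, and there is no ∂_4, so H_3 ≅ Z.

As a check, the Euler characteristic is 5 − 10 + 10 − 5 = 0, which agrees with 1 − 0 + 0 − 1 = 0.
(K is a triangulation of the 3-sphere S^3.)

H_0 ≅ Z,  H_1 = 0,  H_2 = 0,  H_3 ≅ Z.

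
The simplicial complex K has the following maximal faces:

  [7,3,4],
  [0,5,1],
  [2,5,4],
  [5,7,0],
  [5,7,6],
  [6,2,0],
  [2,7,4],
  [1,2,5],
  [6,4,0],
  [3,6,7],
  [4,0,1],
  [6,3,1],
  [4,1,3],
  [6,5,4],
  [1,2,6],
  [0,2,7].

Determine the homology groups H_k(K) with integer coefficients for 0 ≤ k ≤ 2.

H_0 = Z,  H_1 = Z^2,  H_2 = Z.

Fix the vertex order 0 < 1 < 2 < 3 < 4 < 5 < 6 < 7 and write every simplex with vertices in increasing order. Then dim K = 2 and the simplices of K are:

  0-simplices (8): [0], [1], [2], [3], [4], [5], [6], [7]
  1-simplices (24): (24 of them)
  2-simplices (16): [0,1,4], [0,1,5], [0,2,6], [0,2,7], [0,4,6], [0,5,7], [1,2,5], [1,2,6], [1,3,4], [1,3,6], [2,4,5], [2,4,7], [3,4,7], [3,6,7], [4,5,6], [5,6,7]

giving chain groups C_0 ≅ Z^8, C_1 ≅ Z^24, C_2 ≅ Z^16.

The boundary map ∂_1: C_1 → C_0 is given by ∂[p,q] = [q] − [p].
As a 8×24 matrix over Z this has rank 7, with invariant factors (1,1,1,1,1,1,1).

Boundary ∂_2: C_2 → C_1 maps a triangle to the signed sum of its edges. For instance
  ∂[1,2,6] = [2,6] − [1,6] + [1,2],
  ∂[3,6,7] = [6,7] − [3,7] + [3,6].
The 24×16 boundary matrix has rank 15 and Smith normal form diag(1,1,1,1,1,1,1,1,1,1,1,1,1,1,1).

Reading off H_k = ker ∂_k / im ∂_{k+1}:

  H_0: rank C_0 − rank ∂_1 = 8 − 7 = 1, and the invariant factors of ∂_1 are all 1, so H_0 ≅ Z.
  H_1: rank ker ∂_1 − rank ∂_2 = (24 − 7) − 15 = 2, and the invariant factors of ∂_2 are all 1, so H_1 ≅ Z^2.
  H_2: rank ker ∂_2 − rank ∂_3 = (16 − 15) − 0 = 1, and there is no ∂_3, so H_2 ≅ Z.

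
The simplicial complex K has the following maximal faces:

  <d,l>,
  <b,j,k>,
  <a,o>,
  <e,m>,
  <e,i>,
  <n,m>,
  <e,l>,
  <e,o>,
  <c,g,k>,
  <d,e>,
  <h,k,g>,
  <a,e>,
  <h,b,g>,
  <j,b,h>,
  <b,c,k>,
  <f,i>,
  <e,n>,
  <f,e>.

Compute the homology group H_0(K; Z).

H_0 ≅ Z^2.

We work with the vertex ordering a < b < c < d < e < f < g < h < i < j < k < l < m < n < o. The simplices of K, each written with vertices in increasing order, are:

  0-simplices (15): a, b, c, d, e, f, g, h, i, j, k, l, m, n, o
  1-simplices (24): ae, ao, bc, bg, bh, bj, bk, cg, ck, de, dl, ef, ei, el, em, en, eo, fi, gh, gk, hj, hk, jk, mn
  2-simplices (6): bck, bgh, bhj, bjk, cgk, ghk

Hence C_0 ≅ Z^15, C_1 ≅ Z^24, C_2 ≅ Z^6.

∂_1: C_1 → C_0 is given by ∂[p,q] = [q] − [p].
The resulting 15×24 matrix has rank 13, and its Smith normal form has invariant factors (1,1,1,1,1,1,1,1,1,1,1,1,1).

The boundary map ∂_2: C_2 → C_1 acts by ∂[p,q,r] = [q,r] − [p,r] + [p,q]. For instance
  ∂cgk = gk − ck + cg,
  ∂bjk = jk − bk + bj.
As a 24×6 matrix over Z this has rank 6, with invariant factors (1,1,1,1,1,1).

From H_k ≅ ker(∂_k) / im(∂_{k+1}) we obtain:

  H_0: rank C_0 − rank ∂_1 = 15 − 13 = 2, and the invariant factors of ∂_1 are all 1, so H_0 = Z^2.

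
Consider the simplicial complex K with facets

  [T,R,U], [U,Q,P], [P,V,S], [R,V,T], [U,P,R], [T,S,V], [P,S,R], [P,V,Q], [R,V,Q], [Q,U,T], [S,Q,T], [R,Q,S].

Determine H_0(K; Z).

Take the total order P < Q < R < S < T < U < V on the vertex set. Then K (dimension 2) consists of the simplices:

  0-simplices (7): P, Q, R, S, T, U, V
  1-simplices (18): PQ, PR, PS, PU, PV, QR, QS, QT, QU, QV, RS, RT, RU, RV, ST, SV, TU, TV
  2-simplices (12): PQU, PQV, PRS, PRU, PSV, QRS, QRV, QST, QTU, RTU, RTV, STV

Hence C_0 ≅ Z^7, C_1 ≅ Z^18, C_2 ≅ Z^12.

The boundary map ∂_1: C_1 → C_0 sends each edge [p,q] (with p < q) to q − p. For instance
  ∂PV = V − P.
This gives a 7×18 integer matrix of rank 6; reducing to Smith normal form yields diagonal entries (1,1,1,1,1,1).

∂_2: C_2 → C_1 sends each 2-simplex [p,q,r] to [q,r] − [p,r] + [p,q]. For instance
  ∂QRS = RS − QS + QR,
  ∂QST = ST − QT + QS.
The 18×12 boundary matrix has rank 12 and Smith normal form diag(1,1,1,1,1,1,1,1,1,1,1,2).

From H_k ≅ ker(∂_k) / im(∂_{k+1}) we obtain:

  H_0: rank C_0 − rank ∂_1 = 7 − 6 = 1, and the invariant factors of ∂_1 are all 1, so H_0 = Z.

(K is a triangulation of the real projective plane RP^2.)

H_0 ≅ Z.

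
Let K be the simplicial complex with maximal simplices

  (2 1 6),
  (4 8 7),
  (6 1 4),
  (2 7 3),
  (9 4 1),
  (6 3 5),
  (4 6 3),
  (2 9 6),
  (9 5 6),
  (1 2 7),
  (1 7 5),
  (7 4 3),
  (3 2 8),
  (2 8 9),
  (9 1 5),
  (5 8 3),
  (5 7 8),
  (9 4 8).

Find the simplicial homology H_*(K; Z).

Order the vertices as 1 < 2 < 3 < 4 < 5 < 6 < 7 < 8 < 9. Listing each simplex with vertices in this order, K has dimension 2 with simplices:

  0-simplices (9): [1], [2], [3], [4], [5], [6], [7], [8], [9]
  1-simplices (27): (27 of them)
  2-simplices (18): [1,2,6], [1,2,7], [1,4,6], [1,4,9], [1,5,7], [1,5,9], [2,3,7], [2,3,8], [2,6,9], [2,8,9], [3,4,6], [3,4,7], [3,5,6], [3,5,8], [4,7,8], [4,8,9], [5,6,9], [5,7,8]

so the chain groups are C_0 ≅ Z^9, C_1 ≅ Z^27, C_2 ≅ Z^18.

Boundary ∂_1: C_1 → C_0 maps an edge to its endpoints' difference, ∂[p,q] = q − p. For instance
  ∂[2,3] = [3] − [2].
The 9×27 boundary matrix has rank 8 and Smith normal form diag(1,1,1,1,1,1,1,1).

Boundary ∂_2: C_2 → C_1 maps a triangle to the signed sum of its edges. For instance
  ∂[1,4,9] = [4,9] − [1,9] + [1,4],
  ∂[3,4,7] = [4,7] − [3,7] + [3,4].
As a 27×18 matrix over Z this has rank 18, with invariant factors (1,1,1,1,1,1,1,1,1,1,1,1,1,1,1,1,1,2).

Reading off H_k = ker ∂_k / im ∂_{k+1}:

  H_0: rank C_0 − rank ∂_1 = 9 − 8 = 1, and the invariant factors of ∂_1 are all 1, so H_0 ≅ Z.
  H_1: rank ker ∂_1 − rank ∂_2 = (27 − 8) − 18 = 1, and ∂_2 has invariant factor 2 > 1, so H_1 ≅ Z ⊕ Z_2.
  H_2: rank ker ∂_2 − rank ∂_3 = (18 − 18) − 0 = 0, and there is no ∂_3, so H_2 ≅ 0.

As a check, the Euler characteristic is 9 − 27 + 18 = 0, which agrees with 1 − 1 + 0 = 0.

H_0 ≅ Z,  H_1 ≅ Z ⊕ Z_2,  H_2 = 0.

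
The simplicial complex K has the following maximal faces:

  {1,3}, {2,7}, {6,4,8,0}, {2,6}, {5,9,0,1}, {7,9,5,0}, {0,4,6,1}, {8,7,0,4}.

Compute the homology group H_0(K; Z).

Take the total order 0 < 1 < 2 < 3 < 4 < 5 < 6 < 7 < 8 < 9 on the vertex set. Then K (dimension 3) consists of the simplices:

  0-simplices (10): [0], [1], [2], [3], [4], [5], [6], [7], [8], [9]
  1-simplices (22): [0,1], [0,4], [0,5], [0,6], [0,7], [0,8], [0,9], [1,3], [1,4], [1,5], [1,6], [1,9], [2,6], [2,7], [4,6], [4,7], [4,8], [5,7], [5,9], [6,8], [7,8], [7,9]
  2-simplices (17): [0,1,4], [0,1,5], [0,1,6], [0,1,9], [0,4,6], [0,4,7], [0,4,8], [0,5,7], [0,5,9], [0,6,8], [0,7,8], [0,7,9], [1,4,6], [1,5,9], [4,6,8], [4,7,8], [5,7,9]
  3-simplices (5): [0,1,4,6], [0,1,5,9], [0,4,6,8], [0,4,7,8], [0,5,7,9]

Hence C_0 ≅ Z^10, C_1 ≅ Z^22, C_2 ≅ Z^17, C_3 ≅ Z^5.

Boundary ∂_1: C_1 → C_0 sends each edge [p,q] (with p < q) to q − p.
This gives a 10×22 integer matrix of rank 9; reducing to Smith normal form yields diagonal entries (1,1,1,1,1,1,1,1,1).

The boundary map ∂_2: C_2 → C_1 sends each 2-simplex [p,q,r] to [q,r] − [p,r] + [p,q]. For instance
  ∂[0,1,9] = [1,9] − [0,9] + [0,1],
  ∂[0,7,9] = [7,9] − [0,9] + [0,7].
This gives a 22×17 integer matrix of rank 12; reducing to Smith normal form yields diagonal entries (1,1,1,1,1,1,1,1,1,1,1,1).

The boundary map ∂_3: C_3 → C_2 sends each 3-simplex σ to the alternating sum Σ_i (−1)^i (σ with its i-th vertex removed). For instance
  ∂[0,5,7,9] = [5,7,9] − [0,7,9] + [0,5,9] − [0,5,7],
  ∂[0,4,7,8] = [4,7,8] − [0,7,8] + [0,4,8] − [0,4,7].
The resulting 17×5 matrix has rank 5, and its Smith normal form has invariant factors (1,1,1,1,1).

Computing H_k = (kernel of ∂_k) / (image of ∂_{k+1}):

  H_0: rank C_0 − rank ∂_1 = 10 − 9 = 1, and the invariant factors of ∂_1 are all 1, so H_0 = Z.

H_0 ≅ Z.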